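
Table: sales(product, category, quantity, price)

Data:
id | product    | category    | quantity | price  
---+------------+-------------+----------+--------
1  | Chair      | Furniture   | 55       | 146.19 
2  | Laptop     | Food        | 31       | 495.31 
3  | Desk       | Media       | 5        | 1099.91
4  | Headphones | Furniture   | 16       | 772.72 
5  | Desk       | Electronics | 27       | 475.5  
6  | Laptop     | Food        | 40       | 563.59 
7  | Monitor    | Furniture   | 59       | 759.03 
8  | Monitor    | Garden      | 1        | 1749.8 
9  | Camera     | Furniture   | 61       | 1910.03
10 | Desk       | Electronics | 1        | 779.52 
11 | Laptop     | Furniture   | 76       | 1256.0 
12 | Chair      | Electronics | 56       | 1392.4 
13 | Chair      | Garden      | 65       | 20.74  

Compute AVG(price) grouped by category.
SELECT category, AVG(price) as result
FROM sales
GROUP BY category

Result:
  Electronics: 882.47
  Food: 529.45
  Furniture: 968.79
  Garden: 885.27
  Media: 1099.91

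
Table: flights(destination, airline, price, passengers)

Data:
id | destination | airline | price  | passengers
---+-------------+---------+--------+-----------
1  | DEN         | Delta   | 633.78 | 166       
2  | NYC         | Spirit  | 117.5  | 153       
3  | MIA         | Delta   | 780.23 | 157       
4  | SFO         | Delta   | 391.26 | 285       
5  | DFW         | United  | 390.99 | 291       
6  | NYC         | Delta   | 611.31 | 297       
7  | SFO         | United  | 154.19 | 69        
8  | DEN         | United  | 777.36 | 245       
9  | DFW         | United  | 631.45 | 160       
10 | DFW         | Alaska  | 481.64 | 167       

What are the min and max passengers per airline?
SELECT airline, MIN(passengers), MAX(passengers)
FROM flights
GROUP BY airline

Result:
  Alaska: min=167, max=167
  Delta: min=157, max=297
  Spirit: min=153, max=153
  United: min=69, max=291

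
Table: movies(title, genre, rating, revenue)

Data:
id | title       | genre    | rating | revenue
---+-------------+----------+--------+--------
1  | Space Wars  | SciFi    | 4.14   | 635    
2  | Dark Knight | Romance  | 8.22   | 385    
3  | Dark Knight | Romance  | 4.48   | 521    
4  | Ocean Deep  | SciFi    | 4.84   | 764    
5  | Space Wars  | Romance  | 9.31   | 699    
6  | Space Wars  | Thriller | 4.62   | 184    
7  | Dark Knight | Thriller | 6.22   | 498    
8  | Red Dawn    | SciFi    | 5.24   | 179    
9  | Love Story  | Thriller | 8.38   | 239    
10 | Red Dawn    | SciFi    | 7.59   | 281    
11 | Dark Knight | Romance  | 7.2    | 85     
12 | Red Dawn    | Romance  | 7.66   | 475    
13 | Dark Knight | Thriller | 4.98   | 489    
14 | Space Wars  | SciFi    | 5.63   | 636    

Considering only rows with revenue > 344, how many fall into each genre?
SELECT genre, COUNT(*)
FROM movies
WHERE revenue > 344
GROUP BY genre

Note: WHERE filters rows before grouping.

Result:
  Romance: 4
  SciFi: 3
  Thriller: 2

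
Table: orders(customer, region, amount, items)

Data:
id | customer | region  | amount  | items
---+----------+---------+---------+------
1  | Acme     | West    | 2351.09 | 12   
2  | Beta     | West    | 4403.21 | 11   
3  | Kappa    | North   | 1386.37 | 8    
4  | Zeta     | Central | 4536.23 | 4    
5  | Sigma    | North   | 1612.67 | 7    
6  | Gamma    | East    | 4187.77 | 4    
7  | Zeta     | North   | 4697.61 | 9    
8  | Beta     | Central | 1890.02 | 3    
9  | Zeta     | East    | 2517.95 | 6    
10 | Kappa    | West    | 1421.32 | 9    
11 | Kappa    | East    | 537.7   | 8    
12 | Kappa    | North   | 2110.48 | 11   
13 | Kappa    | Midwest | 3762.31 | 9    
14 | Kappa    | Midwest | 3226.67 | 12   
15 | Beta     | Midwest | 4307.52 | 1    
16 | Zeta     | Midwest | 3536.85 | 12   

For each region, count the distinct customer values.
SELECT region, COUNT(DISTINCT customer)
FROM orders
GROUP BY region

Result:
  Central: 2 distinct
  East: 3 distinct
  Midwest: 3 distinct
  North: 3 distinct
  West: 3 distinct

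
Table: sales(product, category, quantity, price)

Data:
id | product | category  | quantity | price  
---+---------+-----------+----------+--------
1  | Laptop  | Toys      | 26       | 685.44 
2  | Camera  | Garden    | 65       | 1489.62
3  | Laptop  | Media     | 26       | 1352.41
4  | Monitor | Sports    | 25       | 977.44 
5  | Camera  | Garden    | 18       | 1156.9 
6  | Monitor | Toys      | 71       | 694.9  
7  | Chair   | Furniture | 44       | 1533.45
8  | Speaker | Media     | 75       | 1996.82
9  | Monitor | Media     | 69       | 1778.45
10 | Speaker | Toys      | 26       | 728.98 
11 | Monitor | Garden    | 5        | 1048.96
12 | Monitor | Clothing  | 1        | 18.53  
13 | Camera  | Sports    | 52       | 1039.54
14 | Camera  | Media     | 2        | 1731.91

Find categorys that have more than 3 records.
SELECT category, COUNT(*) as cnt
FROM sales
GROUP BY category
HAVING COUNT(*) > 3

Result:
  Media: 4

Note: HAVING filters groups after aggregation, WHERE filters rows before.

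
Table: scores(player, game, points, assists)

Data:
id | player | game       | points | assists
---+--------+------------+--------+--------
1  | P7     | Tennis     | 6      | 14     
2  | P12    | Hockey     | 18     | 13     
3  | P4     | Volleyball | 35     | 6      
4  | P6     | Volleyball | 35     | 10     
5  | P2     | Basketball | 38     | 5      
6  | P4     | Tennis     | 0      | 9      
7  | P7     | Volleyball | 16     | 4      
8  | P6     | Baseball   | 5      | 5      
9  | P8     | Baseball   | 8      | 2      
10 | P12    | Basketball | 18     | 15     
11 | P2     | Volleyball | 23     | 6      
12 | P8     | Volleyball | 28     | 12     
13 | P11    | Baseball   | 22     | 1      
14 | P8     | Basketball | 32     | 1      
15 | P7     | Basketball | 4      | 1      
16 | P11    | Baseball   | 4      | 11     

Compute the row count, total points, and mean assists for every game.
SELECT game,
       COUNT(*) as cnt,
       SUM(points) as total_points,
       AVG(assists) as avg_assists
FROM scores
GROUP BY game

Result:
  Baseball: 4 records, 39 total points, 4.75 avg assists
  Basketball: 4 records, 92 total points, 5.50 avg assists
  Hockey: 1 records, 18 total points, 13.00 avg assists
  Tennis: 2 records, 6 total points, 11.50 avg assists
  Volleyball: 5 records, 137 total points, 7.60 avg assists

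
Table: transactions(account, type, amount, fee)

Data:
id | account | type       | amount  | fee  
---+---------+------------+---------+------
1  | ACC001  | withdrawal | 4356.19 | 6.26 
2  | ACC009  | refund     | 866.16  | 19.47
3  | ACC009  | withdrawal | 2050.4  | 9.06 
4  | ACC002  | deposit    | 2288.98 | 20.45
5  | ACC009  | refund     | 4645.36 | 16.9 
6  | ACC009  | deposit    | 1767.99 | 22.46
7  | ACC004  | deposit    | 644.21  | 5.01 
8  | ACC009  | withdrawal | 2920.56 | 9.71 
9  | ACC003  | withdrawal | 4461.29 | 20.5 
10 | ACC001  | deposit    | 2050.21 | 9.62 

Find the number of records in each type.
SELECT type, COUNT(*) as count
FROM transactions
GROUP BY type

Result:
  deposit: 4
  refund: 2
  withdrawal: 4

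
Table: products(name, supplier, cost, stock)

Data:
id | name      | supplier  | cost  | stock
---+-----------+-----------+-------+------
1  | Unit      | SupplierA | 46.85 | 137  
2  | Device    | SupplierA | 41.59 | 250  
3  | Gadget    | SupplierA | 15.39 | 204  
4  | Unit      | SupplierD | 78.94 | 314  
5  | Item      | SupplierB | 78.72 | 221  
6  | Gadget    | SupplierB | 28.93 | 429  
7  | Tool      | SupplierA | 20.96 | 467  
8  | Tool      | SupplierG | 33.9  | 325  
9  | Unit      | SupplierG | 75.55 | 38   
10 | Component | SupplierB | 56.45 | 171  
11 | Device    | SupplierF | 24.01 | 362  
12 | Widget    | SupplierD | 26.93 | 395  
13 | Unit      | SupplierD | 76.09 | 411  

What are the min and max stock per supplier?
SELECT supplier, MIN(stock), MAX(stock)
FROM products
GROUP BY supplier

Result:
  SupplierA: min=137, max=467
  SupplierB: min=171, max=429
  SupplierD: min=314, max=411
  SupplierF: min=362, max=362
  SupplierG: min=38, max=325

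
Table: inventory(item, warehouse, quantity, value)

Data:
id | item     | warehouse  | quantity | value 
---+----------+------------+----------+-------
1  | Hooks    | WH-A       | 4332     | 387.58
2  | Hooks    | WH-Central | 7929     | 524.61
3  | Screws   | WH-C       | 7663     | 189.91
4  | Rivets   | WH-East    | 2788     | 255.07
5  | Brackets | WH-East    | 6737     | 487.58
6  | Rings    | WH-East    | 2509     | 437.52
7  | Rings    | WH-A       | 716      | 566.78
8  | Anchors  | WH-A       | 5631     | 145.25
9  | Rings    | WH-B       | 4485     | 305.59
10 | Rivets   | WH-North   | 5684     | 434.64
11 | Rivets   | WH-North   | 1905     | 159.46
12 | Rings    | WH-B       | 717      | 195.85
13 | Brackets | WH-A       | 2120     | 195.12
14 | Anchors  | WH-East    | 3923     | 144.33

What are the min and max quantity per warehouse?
SELECT warehouse, MIN(quantity), MAX(quantity)
FROM inventory
GROUP BY warehouse

Result:
  WH-A: min=716, max=5631
  WH-B: min=717, max=4485
  WH-C: min=7663, max=7663
  WH-Central: min=7929, max=7929
  WH-East: min=2509, max=6737
  WH-North: min=1905, max=5684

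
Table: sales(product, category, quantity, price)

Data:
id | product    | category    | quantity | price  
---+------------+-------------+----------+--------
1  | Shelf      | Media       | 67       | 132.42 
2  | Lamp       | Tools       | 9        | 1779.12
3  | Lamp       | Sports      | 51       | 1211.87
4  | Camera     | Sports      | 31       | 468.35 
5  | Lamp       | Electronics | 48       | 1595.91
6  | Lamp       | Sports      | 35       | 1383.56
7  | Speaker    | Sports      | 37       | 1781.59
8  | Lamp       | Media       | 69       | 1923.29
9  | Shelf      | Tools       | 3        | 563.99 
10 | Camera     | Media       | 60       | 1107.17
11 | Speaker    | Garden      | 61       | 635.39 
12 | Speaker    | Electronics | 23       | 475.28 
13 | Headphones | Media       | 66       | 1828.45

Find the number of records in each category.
SELECT category, COUNT(*) as count
FROM sales
GROUP BY category

Result:
  Electronics: 2
  Garden: 1
  Media: 4
  Sports: 4
  Tools: 2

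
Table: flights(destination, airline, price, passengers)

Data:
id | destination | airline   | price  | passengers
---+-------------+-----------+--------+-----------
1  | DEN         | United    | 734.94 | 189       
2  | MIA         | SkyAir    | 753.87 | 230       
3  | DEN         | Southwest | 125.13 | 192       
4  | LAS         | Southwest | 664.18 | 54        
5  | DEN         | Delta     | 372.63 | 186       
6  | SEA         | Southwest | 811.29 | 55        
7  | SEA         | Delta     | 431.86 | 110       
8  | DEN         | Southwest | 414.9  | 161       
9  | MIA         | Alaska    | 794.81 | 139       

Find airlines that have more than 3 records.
SELECT airline, COUNT(*) as cnt
FROM flights
GROUP BY airline
HAVING COUNT(*) > 3

Result:
  Southwest: 4

Note: HAVING filters groups after aggregation, WHERE filters rows before.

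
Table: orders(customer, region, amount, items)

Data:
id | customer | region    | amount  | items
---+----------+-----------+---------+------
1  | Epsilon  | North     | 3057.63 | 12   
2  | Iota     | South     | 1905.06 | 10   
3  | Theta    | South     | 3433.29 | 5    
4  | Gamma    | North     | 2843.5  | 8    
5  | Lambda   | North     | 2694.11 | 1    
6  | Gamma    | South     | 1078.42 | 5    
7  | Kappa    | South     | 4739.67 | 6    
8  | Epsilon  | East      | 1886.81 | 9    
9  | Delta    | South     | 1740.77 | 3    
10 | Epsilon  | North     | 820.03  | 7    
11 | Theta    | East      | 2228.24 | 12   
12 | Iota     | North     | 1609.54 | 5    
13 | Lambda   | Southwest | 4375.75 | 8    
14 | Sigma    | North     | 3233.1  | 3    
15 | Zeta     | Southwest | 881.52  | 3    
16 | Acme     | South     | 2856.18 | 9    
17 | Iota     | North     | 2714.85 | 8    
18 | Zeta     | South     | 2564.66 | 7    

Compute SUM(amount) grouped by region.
SELECT region, SUM(amount) as result
FROM orders
GROUP BY region

Result:
  East: 4115.05
  North: 16972.76
  South: 18318.05
  Southwest: 5257.27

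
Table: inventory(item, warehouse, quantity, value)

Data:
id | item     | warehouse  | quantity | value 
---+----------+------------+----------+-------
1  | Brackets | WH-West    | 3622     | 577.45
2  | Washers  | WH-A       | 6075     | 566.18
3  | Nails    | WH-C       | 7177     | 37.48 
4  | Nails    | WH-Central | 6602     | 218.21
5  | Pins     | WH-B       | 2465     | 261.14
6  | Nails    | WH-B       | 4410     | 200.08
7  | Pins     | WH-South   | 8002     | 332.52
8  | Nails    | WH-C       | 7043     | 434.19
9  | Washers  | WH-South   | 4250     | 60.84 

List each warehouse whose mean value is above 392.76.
SELECT warehouse, AVG(value)
FROM inventory
GROUP BY warehouse
HAVING AVG(value) > 392.76

Result:
  WH-A: avg=566.18
  WH-West: avg=577.45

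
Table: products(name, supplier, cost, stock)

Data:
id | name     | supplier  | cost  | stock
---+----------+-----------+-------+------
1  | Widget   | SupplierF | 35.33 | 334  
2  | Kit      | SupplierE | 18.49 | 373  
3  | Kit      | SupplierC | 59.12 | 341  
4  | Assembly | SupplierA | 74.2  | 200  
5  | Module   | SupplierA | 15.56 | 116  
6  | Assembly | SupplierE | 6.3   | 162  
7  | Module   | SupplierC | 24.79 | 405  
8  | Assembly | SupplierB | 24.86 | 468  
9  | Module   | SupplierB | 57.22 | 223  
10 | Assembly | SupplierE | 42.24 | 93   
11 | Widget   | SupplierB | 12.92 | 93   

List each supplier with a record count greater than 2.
SELECT supplier, COUNT(*) as cnt
FROM products
GROUP BY supplier
HAVING COUNT(*) > 2

Result:
  SupplierB: 3
  SupplierE: 3

Note: HAVING filters groups after aggregation, WHERE filters rows before.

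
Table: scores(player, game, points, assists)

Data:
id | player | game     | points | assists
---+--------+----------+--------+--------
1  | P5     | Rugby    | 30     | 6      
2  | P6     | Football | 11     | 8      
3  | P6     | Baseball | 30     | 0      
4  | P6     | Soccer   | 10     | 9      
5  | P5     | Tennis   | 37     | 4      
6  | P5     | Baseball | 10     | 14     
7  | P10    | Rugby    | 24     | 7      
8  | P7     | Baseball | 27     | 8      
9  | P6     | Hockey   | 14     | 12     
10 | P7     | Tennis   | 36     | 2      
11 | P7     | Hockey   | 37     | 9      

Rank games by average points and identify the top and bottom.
SELECT game, AVG(points)
FROM scores
GROUP BY game
ORDER BY AVG(points)

All groups:
  Soccer: 10.00
  Football: 11.00
  Baseball: 22.33
  Hockey: 25.50
  Rugby: 27.00
  Tennis: 36.50

Highest: Tennis (36.50)
Lowest: Soccer (10.00)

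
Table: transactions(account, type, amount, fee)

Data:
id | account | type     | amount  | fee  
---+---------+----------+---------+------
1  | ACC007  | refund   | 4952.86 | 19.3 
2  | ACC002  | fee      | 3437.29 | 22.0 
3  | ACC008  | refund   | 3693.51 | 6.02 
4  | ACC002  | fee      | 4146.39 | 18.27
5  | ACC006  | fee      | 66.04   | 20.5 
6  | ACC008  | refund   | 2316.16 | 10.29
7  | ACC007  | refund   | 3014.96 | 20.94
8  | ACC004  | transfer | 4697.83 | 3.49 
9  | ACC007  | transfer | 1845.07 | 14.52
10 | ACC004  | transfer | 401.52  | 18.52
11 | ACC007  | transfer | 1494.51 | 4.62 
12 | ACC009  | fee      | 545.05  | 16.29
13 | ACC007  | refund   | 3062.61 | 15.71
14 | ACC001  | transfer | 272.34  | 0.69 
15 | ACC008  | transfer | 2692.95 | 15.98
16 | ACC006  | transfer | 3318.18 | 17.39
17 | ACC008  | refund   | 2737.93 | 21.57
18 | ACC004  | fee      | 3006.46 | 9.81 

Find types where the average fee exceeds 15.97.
SELECT type, AVG(fee)
FROM transactions
GROUP BY type
HAVING AVG(fee) > 15.97

Result:
  fee: avg=17.37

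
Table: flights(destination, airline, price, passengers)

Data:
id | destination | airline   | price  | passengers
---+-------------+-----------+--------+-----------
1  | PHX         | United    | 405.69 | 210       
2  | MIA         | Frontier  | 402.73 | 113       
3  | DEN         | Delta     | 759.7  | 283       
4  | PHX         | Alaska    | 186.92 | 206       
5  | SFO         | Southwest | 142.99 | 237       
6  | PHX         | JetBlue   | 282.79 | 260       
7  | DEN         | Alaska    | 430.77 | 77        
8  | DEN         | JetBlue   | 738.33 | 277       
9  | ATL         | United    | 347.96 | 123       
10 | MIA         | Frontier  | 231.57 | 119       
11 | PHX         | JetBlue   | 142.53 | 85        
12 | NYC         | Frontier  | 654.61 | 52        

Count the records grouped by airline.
SELECT airline, COUNT(*) as count
FROM flights
GROUP BY airline

Result:
  Alaska: 2
  Delta: 1
  Frontier: 3
  JetBlue: 3
  Southwest: 1
  United: 2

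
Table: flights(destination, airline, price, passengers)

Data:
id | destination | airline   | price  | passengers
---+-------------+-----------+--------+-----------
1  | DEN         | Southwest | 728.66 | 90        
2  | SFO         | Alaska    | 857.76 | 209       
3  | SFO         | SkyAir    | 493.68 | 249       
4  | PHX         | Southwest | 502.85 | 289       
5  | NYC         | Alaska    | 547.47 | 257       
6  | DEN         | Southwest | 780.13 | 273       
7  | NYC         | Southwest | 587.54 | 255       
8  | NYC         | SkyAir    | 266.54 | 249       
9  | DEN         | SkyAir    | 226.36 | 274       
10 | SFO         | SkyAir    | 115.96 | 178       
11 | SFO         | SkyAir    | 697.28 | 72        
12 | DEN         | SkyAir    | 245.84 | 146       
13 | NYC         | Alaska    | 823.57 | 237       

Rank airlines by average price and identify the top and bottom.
SELECT airline, AVG(price)
FROM flights
GROUP BY airline
ORDER BY AVG(price)

All groups:
  SkyAir: 340.94
  Southwest: 649.80
  Alaska: 742.93

Highest: Alaska (742.93)
Lowest: SkyAir (340.94)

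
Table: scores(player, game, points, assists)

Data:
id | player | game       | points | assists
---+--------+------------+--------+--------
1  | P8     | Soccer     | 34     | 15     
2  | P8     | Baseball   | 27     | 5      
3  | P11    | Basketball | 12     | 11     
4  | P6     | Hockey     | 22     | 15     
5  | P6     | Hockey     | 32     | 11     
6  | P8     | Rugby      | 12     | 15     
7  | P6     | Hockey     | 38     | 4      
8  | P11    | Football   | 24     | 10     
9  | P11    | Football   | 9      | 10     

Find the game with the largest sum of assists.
SELECT game, SUM(assists) as val
FROM scores
GROUP BY game
ORDER BY val DESC
LIMIT 1

Result: Hockey with sum(assists) = 30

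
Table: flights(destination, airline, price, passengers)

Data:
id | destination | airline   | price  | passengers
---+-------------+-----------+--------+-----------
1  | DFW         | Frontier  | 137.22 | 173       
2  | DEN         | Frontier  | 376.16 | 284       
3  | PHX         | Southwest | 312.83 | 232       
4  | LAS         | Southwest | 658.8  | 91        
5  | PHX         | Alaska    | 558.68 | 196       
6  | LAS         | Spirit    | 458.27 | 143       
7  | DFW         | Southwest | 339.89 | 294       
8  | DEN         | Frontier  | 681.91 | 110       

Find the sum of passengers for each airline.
SELECT airline, SUM(passengers) as result
FROM flights
GROUP BY airline

Result:
  Alaska: 196
  Frontier: 567
  Southwest: 617
  Spirit: 143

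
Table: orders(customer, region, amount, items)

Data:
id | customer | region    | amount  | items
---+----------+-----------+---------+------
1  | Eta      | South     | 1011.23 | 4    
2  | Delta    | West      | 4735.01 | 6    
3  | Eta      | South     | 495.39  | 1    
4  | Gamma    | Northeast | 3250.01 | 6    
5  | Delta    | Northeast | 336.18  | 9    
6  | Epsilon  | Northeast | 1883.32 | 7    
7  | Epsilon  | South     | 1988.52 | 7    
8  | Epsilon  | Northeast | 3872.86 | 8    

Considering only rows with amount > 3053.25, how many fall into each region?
SELECT region, COUNT(*)
FROM orders
WHERE amount > 3053.25
GROUP BY region

Note: WHERE filters rows before grouping.

Result:
  Northeast: 2
  West: 1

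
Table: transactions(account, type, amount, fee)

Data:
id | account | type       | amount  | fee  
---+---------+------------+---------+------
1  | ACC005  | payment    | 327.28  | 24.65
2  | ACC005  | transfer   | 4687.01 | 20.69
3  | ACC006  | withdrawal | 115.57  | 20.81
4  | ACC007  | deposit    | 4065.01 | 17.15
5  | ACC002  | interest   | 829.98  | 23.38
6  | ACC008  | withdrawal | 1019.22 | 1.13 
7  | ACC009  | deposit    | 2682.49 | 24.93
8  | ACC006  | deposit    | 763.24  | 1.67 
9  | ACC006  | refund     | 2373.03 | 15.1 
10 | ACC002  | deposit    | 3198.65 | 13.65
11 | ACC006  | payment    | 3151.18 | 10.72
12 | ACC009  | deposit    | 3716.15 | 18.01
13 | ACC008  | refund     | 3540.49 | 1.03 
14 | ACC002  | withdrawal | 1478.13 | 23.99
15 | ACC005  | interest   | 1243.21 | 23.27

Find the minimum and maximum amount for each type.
SELECT type, MIN(amount), MAX(amount)
FROM transactions
GROUP BY type

Result:
  deposit: min=763.24, max=4065.01
  interest: min=829.98, max=1243.21
  payment: min=327.28, max=3151.18
  refund: min=2373.03, max=3540.49
  transfer: min=4687.01, max=4687.01
  withdrawal: min=115.57, max=1478.13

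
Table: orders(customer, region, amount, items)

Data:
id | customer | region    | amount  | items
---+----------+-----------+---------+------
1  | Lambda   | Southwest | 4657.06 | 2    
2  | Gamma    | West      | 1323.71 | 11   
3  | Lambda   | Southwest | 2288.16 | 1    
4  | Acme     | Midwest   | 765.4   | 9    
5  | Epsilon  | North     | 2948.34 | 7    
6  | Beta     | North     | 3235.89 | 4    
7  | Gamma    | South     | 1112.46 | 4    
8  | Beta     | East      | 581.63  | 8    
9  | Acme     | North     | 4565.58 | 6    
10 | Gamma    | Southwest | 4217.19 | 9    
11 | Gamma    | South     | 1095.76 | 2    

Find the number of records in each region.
SELECT region, COUNT(*) as count
FROM orders
GROUP BY region

Result:
  East: 1
  Midwest: 1
  North: 3
  South: 2
  Southwest: 3
  West: 1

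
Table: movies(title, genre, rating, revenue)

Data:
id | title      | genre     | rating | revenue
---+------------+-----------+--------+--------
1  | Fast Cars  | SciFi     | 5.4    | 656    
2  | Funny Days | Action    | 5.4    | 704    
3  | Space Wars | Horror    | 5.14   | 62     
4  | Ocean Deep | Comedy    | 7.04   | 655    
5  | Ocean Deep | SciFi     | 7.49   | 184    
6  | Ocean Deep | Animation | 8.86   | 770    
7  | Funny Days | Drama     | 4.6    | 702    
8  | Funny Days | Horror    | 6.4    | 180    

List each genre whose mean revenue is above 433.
SELECT genre, AVG(revenue)
FROM movies
GROUP BY genre
HAVING AVG(revenue) > 433

Result:
  Action: avg=704.00
  Animation: avg=770.00
  Comedy: avg=655.00
  Drama: avg=702.00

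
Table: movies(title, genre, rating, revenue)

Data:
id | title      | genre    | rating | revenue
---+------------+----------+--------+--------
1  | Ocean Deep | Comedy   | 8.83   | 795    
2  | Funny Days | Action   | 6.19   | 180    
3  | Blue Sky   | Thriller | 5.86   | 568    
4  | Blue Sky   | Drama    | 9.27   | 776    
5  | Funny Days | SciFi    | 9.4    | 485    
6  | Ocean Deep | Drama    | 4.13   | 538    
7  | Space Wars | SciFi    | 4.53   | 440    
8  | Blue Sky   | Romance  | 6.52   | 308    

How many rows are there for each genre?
SELECT genre, COUNT(*) as count
FROM movies
GROUP BY genre

Result:
  Action: 1
  Comedy: 1
  Drama: 2
  Romance: 1
  SciFi: 2
  Thriller: 1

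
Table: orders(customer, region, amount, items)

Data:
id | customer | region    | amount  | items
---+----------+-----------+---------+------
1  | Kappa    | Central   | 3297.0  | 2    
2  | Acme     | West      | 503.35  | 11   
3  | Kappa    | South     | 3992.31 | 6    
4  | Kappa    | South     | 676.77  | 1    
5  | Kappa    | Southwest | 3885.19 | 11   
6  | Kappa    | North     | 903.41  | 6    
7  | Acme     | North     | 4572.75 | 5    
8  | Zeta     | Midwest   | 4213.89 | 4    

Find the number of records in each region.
SELECT region, COUNT(*) as count
FROM orders
GROUP BY region

Result:
  Central: 1
  Midwest: 1
  North: 2
  South: 2
  Southwest: 1
  West: 1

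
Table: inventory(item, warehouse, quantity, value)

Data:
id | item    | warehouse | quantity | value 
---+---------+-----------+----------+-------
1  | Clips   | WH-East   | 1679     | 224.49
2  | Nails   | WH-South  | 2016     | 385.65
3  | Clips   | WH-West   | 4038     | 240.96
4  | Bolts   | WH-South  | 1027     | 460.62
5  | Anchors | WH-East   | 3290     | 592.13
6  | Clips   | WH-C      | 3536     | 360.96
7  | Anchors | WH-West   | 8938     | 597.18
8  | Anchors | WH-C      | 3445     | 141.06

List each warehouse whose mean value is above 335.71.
SELECT warehouse, AVG(value)
FROM inventory
GROUP BY warehouse
HAVING AVG(value) > 335.71

Result:
  WH-East: avg=408.31
  WH-South: avg=423.14
  WH-West: avg=419.07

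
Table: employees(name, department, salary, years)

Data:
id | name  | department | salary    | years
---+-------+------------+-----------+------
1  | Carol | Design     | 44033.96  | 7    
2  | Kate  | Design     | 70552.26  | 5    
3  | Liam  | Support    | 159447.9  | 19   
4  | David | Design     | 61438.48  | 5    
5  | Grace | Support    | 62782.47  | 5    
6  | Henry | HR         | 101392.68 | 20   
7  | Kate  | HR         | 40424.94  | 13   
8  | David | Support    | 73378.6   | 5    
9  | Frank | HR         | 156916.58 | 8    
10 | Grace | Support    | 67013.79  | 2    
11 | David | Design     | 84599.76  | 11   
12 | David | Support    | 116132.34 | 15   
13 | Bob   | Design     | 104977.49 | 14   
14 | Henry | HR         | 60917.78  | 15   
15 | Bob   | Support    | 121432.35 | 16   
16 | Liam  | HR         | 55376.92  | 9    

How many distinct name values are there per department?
SELECT department, COUNT(DISTINCT name)
FROM employees
GROUP BY department

Result:
  Design: 4 distinct
  HR: 4 distinct
  Support: 4 distinct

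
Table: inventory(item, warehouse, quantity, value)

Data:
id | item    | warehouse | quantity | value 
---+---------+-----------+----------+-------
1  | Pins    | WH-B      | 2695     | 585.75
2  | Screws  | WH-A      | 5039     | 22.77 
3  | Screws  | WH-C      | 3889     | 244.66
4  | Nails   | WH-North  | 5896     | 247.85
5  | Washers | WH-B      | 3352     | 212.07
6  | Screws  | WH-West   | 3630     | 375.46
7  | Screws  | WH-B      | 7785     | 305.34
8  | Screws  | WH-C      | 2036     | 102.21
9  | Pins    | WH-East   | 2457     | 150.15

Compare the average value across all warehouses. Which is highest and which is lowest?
SELECT warehouse, AVG(value)
FROM inventory
GROUP BY warehouse
ORDER BY AVG(value)

All groups:
  WH-A: 22.77
  WH-East: 150.15
  WH-C: 173.44
  WH-North: 247.85
  WH-B: 367.72
  WH-West: 375.46

Highest: WH-West (375.46)
Lowest: WH-A (22.77)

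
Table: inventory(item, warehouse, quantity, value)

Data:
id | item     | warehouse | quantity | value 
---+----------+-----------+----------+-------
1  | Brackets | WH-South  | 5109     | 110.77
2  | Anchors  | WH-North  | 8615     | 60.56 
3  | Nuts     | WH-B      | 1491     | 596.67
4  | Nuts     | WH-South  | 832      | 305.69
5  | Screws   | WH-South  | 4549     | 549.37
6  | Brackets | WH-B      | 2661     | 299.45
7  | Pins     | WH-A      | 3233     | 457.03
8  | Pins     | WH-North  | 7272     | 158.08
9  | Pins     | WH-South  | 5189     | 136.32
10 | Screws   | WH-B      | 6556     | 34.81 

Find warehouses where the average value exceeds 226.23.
SELECT warehouse, AVG(value)
FROM inventory
GROUP BY warehouse
HAVING AVG(value) > 226.23

Result:
  WH-A: avg=457.03
  WH-B: avg=310.31
  WH-South: avg=275.54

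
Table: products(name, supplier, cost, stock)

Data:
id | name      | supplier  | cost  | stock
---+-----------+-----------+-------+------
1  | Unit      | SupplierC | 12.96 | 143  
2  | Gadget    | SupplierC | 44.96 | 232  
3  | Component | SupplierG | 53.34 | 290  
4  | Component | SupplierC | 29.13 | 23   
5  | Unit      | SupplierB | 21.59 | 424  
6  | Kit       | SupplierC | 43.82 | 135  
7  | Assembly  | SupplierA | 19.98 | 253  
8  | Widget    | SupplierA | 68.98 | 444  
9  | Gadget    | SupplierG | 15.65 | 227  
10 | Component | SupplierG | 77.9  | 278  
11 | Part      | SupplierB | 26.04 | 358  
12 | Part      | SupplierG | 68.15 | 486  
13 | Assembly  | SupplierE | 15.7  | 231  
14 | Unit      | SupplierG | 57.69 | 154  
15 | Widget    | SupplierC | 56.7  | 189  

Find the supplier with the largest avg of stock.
SELECT supplier, AVG(stock) as val
FROM products
GROUP BY supplier
ORDER BY val DESC
LIMIT 1

Result: SupplierB with avg(stock) = 391.00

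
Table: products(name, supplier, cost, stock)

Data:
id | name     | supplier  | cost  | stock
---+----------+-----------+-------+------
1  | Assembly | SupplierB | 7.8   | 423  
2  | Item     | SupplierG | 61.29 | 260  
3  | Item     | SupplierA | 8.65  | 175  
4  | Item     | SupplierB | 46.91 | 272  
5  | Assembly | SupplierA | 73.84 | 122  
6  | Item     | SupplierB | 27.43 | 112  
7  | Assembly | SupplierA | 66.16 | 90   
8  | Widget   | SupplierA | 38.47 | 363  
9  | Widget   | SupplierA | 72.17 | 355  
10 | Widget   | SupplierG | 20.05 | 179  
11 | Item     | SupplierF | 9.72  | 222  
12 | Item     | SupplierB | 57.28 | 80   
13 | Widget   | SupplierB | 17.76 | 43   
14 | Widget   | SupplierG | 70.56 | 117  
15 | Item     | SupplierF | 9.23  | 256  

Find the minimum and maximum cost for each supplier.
SELECT supplier, MIN(cost), MAX(cost)
FROM products
GROUP BY supplier

Result:
  SupplierA: min=8.65, max=73.84
  SupplierB: min=7.80, max=57.28
  SupplierF: min=9.23, max=9.72
  SupplierG: min=20.05, max=70.56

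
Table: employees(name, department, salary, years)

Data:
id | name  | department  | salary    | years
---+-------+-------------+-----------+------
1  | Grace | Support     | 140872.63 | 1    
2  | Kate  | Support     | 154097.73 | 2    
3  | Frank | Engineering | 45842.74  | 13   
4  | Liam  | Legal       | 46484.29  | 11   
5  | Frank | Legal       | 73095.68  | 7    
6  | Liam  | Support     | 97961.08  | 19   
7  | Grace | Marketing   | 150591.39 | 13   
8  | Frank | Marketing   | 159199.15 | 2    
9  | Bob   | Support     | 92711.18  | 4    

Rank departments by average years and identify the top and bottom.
SELECT department, AVG(years)
FROM employees
GROUP BY department
ORDER BY AVG(years)

All groups:
  Support: 6.50
  Marketing: 7.50
  Legal: 9.00
  Engineering: 13.00

Highest: Engineering (13.00)
Lowest: Support (6.50)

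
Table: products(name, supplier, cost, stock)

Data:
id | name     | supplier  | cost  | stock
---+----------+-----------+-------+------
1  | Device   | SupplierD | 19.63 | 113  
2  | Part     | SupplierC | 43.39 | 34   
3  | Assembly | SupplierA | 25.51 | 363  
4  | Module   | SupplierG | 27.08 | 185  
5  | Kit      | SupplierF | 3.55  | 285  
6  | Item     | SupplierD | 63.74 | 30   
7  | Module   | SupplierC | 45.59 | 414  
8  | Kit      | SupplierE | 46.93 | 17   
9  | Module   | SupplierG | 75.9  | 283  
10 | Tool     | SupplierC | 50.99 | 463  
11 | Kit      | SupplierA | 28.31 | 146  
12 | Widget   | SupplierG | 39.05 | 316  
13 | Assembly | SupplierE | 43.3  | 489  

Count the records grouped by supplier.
SELECT supplier, COUNT(*) as count
FROM products
GROUP BY supplier

Result:
  SupplierA: 2
  SupplierC: 3
  SupplierD: 2
  SupplierE: 2
  SupplierF: 1
  SupplierG: 3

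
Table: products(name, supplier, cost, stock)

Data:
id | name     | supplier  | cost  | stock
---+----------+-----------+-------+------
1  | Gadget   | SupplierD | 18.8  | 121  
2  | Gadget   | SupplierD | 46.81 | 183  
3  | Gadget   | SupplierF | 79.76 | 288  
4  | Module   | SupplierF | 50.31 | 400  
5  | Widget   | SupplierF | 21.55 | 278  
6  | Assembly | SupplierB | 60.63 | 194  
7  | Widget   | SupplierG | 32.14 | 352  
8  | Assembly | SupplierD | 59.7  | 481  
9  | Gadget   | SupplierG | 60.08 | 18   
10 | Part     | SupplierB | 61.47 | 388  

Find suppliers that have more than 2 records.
SELECT supplier, COUNT(*) as cnt
FROM products
GROUP BY supplier
HAVING COUNT(*) > 2

Result:
  SupplierD: 3
  SupplierF: 3

Note: HAVING filters groups after aggregation, WHERE filters rows before.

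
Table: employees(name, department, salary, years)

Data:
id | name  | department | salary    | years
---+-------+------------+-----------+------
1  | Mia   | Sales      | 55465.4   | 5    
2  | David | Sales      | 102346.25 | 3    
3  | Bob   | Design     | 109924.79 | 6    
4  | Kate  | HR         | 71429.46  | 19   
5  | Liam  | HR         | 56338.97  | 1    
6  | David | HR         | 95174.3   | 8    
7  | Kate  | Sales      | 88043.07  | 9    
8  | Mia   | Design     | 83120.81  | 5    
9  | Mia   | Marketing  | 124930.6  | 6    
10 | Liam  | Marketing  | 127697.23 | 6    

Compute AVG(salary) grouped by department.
SELECT department, AVG(salary) as result
FROM employees
GROUP BY department

Result:
  Design: 96522.80
  HR: 74314.24
  Marketing: 126313.92
  Sales: 81951.57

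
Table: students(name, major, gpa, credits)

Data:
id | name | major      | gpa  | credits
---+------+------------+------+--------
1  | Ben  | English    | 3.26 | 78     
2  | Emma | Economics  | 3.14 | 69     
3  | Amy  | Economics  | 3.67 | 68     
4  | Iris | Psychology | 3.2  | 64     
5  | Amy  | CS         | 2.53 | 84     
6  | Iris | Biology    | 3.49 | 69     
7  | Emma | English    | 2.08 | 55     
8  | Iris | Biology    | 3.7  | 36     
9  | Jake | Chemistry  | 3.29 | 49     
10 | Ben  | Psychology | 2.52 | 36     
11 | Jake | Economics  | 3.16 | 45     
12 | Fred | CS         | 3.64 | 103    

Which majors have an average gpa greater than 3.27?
SELECT major, AVG(gpa)
FROM students
GROUP BY major
HAVING AVG(gpa) > 3.27

Result:
  Biology: avg=3.60
  Chemistry: avg=3.29
  Economics: avg=3.32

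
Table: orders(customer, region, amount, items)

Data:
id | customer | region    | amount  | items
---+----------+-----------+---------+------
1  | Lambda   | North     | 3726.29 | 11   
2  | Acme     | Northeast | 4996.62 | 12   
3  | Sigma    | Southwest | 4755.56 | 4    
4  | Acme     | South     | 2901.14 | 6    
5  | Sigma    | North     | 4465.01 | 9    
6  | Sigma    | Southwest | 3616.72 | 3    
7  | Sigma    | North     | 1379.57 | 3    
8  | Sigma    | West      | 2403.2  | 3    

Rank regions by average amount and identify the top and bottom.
SELECT region, AVG(amount)
FROM orders
GROUP BY region
ORDER BY AVG(amount)

All groups:
  West: 2403.20
  South: 2901.14
  North: 3190.29
  Southwest: 4186.14
  Northeast: 4996.62

Highest: Northeast (4996.62)
Lowest: West (2403.20)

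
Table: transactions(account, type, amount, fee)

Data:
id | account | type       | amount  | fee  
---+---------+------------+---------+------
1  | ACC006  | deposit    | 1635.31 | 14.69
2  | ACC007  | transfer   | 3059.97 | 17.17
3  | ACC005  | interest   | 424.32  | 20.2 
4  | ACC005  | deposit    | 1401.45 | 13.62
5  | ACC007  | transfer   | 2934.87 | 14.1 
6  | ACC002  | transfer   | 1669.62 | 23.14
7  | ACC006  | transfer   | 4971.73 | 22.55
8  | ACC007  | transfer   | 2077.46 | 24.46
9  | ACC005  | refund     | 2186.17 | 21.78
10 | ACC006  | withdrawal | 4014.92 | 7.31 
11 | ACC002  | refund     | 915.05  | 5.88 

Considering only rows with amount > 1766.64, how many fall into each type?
SELECT type, COUNT(*)
FROM transactions
WHERE amount > 1766.64
GROUP BY type

Note: WHERE filters rows before grouping.

Result:
  refund: 1
  transfer: 4
  withdrawal: 1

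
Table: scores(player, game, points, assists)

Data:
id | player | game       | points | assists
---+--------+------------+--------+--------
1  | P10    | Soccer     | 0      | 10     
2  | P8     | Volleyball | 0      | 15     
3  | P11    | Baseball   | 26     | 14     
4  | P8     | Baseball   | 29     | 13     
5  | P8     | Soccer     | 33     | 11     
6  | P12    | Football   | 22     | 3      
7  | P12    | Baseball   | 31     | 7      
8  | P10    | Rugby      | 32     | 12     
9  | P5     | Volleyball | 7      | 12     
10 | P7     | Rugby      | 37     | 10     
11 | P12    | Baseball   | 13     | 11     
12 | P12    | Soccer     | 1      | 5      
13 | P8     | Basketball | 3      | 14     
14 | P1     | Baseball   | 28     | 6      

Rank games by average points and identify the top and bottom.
SELECT game, AVG(points)
FROM scores
GROUP BY game
ORDER BY AVG(points)

All groups:
  Basketball: 3.00
  Volleyball: 3.50
  Soccer: 11.33
  Football: 22.00
  Baseball: 25.40
  Rugby: 34.50

Highest: Rugby (34.50)
Lowest: Basketball (3.00)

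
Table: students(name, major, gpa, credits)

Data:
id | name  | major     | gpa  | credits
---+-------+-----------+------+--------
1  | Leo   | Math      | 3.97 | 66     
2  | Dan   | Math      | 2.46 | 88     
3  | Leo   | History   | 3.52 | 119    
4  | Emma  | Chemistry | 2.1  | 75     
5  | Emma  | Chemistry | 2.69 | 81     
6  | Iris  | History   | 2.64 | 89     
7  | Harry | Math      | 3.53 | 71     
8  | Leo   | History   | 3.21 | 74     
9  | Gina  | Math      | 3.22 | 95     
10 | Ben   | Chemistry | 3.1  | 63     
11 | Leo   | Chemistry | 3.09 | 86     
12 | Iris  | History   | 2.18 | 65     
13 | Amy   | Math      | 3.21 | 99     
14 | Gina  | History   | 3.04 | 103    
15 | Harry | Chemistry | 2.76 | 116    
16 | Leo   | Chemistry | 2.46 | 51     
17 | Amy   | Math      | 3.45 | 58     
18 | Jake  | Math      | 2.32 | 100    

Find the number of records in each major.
SELECT major, COUNT(*) as count
FROM students
GROUP BY major

Result:
  Chemistry: 6
  History: 5
  Math: 7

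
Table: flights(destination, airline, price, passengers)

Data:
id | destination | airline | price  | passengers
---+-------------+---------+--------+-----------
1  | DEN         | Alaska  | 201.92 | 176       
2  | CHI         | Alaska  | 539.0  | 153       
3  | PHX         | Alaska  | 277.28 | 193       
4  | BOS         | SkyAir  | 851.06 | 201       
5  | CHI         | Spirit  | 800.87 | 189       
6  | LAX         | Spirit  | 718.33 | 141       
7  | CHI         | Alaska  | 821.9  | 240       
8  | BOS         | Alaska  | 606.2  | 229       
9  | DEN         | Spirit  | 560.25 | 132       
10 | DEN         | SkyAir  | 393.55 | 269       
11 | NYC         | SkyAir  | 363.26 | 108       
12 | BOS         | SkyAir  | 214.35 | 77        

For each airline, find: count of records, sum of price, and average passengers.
SELECT airline,
       COUNT(*) as cnt,
       SUM(price) as total_price,
       AVG(passengers) as avg_passengers
FROM flights
GROUP BY airline

Result:
  Alaska: 5 records, 2446.30 total price, 198.20 avg passengers
  SkyAir: 4 records, 1822.22 total price, 163.75 avg passengers
  Spirit: 3 records, 2079.45 total price, 154.00 avg passengers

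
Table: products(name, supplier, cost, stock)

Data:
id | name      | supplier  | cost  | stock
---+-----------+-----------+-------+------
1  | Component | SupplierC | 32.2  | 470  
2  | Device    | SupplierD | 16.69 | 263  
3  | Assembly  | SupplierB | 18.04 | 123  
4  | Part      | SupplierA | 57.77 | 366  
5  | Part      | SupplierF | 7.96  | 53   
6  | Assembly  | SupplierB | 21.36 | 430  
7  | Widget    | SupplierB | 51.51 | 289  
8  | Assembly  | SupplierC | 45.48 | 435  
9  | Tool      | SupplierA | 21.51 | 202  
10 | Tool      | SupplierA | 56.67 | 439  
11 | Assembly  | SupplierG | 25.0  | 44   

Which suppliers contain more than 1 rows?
SELECT supplier, COUNT(*) as cnt
FROM products
GROUP BY supplier
HAVING COUNT(*) > 1

Result:
  SupplierA: 3
  SupplierB: 3
  SupplierC: 2

Note: HAVING filters groups after aggregation, WHERE filters rows before.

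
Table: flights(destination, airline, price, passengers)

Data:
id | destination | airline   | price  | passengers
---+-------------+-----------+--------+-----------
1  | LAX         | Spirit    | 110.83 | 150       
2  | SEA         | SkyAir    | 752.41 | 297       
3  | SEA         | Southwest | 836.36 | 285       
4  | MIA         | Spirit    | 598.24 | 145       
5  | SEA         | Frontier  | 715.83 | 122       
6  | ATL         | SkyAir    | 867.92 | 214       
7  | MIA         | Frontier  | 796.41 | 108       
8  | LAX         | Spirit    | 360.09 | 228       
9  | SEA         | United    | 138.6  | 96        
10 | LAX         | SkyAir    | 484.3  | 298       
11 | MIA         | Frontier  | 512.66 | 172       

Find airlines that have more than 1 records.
SELECT airline, COUNT(*) as cnt
FROM flights
GROUP BY airline
HAVING COUNT(*) > 1

Result:
  Frontier: 3
  SkyAir: 3
  Spirit: 3

Note: HAVING filters groups after aggregation, WHERE filters rows before.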